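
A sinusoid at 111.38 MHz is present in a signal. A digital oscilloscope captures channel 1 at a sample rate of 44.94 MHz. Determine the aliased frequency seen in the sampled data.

111.38 MHz mod fs = 21.5 MHz.
21.5 MHz ≤ fs/2 = 22.47 MHz, appears at 21.5 MHz.

21.5 MHz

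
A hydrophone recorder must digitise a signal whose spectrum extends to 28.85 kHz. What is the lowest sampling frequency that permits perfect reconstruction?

Nyquist rate = 2 × 28.85 kHz = 57.7 kHz.

57.7 kHz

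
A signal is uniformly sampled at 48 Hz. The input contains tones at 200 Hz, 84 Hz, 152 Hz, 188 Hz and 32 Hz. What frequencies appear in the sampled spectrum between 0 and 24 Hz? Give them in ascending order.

4 Hz, 8 Hz, 12 Hz, 16 Hz

fs/2 = 24 Hz.
200 Hz mod fs = 8 Hz.
8 Hz ≤ fs/2 = 24 Hz, appears at 8 Hz.
84 Hz mod fs = 36 Hz.
36 Hz > fs/2 = 24 Hz, folds to fs − 36 Hz = 12 Hz.
152 Hz mod fs = 8 Hz.
8 Hz ≤ fs/2 = 24 Hz, appears at 8 Hz.
188 Hz mod fs = 44 Hz.
44 Hz > fs/2 = 24 Hz, folds to fs − 44 Hz = 4 Hz.
32 Hz > fs/2 = 24 Hz, folds to fs − 32 Hz = 16 Hz.
Distinct values: {4 Hz, 8 Hz, 12 Hz, 16 Hz}.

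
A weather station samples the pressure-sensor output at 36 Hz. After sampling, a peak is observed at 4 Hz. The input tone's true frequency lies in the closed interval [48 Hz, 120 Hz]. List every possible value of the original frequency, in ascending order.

68 Hz, 76 Hz, 104 Hz, 112 Hz

Frequencies that alias to 4 Hz are k·fs ± 4 Hz for integer k ≥ 0.
k=0: 4 Hz.
k=1: 32 Hz, 40 Hz.
k=2: 68 Hz, 76 Hz.
k=3: 104 Hz, 112 Hz.
k=4: 140 Hz, 148 Hz.
Within [48 Hz, 120 Hz]: 68 Hz, 76 Hz, 104 Hz, 112 Hz.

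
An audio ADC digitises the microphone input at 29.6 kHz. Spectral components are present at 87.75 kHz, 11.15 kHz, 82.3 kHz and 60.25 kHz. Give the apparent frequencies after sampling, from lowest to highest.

fs/2 = 14.8 kHz.
87.75 kHz mod fs = 28.55 kHz.
28.55 kHz > fs/2 = 14.8 kHz, folds to fs − 28.55 kHz = 1.05 kHz.
11.15 kHz ≤ fs/2 = 14.8 kHz, passes unchanged.
82.3 kHz mod fs = 23.1 kHz.
23.1 kHz > fs/2 = 14.8 kHz, folds to fs − 23.1 kHz = 6.5 kHz.
60.25 kHz mod fs = 1.05 kHz.
1.05 kHz ≤ fs/2 = 14.8 kHz, appears at 1.05 kHz.
Distinct values: {1.05 kHz, 6.5 kHz, 11.15 kHz}.

1.05 kHz, 6.5 kHz, 11.15 kHz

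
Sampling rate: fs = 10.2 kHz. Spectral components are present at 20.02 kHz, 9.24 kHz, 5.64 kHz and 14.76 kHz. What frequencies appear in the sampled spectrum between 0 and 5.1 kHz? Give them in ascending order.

fs/2 = 5.1 kHz.
20.02 kHz mod fs = 9.82 kHz.
9.82 kHz > fs/2 = 5.1 kHz, folds to fs − 9.82 kHz = 0.38 kHz.
9.24 kHz > fs/2 = 5.1 kHz, folds to fs − 9.24 kHz = 0.96 kHz.
5.64 kHz > fs/2 = 5.1 kHz, folds to fs − 5.64 kHz = 4.56 kHz.
14.76 kHz mod fs = 4.56 kHz.
4.56 kHz ≤ fs/2 = 5.1 kHz, appears at 4.56 kHz.
Distinct values: {0.38 kHz, 0.96 kHz, 4.56 kHz}.

0.38 kHz, 0.96 kHz, 4.56 kHz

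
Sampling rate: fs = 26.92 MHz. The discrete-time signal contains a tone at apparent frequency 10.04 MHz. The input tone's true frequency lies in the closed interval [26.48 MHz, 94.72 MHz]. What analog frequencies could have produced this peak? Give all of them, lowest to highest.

36.96 MHz, 43.8 MHz, 63.88 MHz, 70.72 MHz, 90.8 MHz

Frequencies that alias to 10.04 MHz are k·fs ± 10.04 MHz for integer k ≥ 0.
k=0: 10.04 MHz.
k=1: 16.88 MHz, 36.96 MHz.
k=2: 43.8 MHz, 63.88 MHz.
k=3: 70.72 MHz, 90.8 MHz.
k=4: 97.64 MHz, 117.72 MHz.
Within [26.48 MHz, 94.72 MHz]: 36.96 MHz, 43.8 MHz, 63.88 MHz, 70.72 MHz, 90.8 MHz.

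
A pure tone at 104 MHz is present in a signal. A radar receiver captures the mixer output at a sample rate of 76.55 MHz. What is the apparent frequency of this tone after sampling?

104 MHz mod fs = 27.45 MHz.
27.45 MHz ≤ fs/2 = 38.275 MHz, appears at 27.45 MHz.

27.45 MHz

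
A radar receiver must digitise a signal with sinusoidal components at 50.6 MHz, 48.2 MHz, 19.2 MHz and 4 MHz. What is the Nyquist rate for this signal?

101.2 MHz

Highest-frequency component: 50.6 MHz.
Nyquist rate = 2 × 50.6 MHz = 101.2 MHz.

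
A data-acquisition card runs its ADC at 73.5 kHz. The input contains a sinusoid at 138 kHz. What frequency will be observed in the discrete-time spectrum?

9 kHz

138 kHz mod fs = 64.5 kHz.
64.5 kHz > fs/2 = 36.75 kHz, folds to fs − 64.5 kHz = 9 kHz.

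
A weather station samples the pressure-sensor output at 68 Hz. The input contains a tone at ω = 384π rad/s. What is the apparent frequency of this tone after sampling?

ω = 384π rad/s → f = ω/(2π) = 192 Hz.
192 Hz mod fs = 56 Hz.
56 Hz > fs/2 = 34 Hz, folds to fs − 56 Hz = 12 Hz.

12 Hz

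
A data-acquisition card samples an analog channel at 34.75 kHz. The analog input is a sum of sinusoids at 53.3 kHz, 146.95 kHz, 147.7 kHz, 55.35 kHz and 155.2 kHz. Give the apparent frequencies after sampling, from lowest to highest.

7.95 kHz, 8.7 kHz, 14.15 kHz, 16.2 kHz

fs/2 = 17.375 kHz.
53.3 kHz mod fs = 18.55 kHz.
18.55 kHz > fs/2 = 17.375 kHz, folds to fs − 18.55 kHz = 16.2 kHz.
146.95 kHz mod fs = 7.95 kHz.
7.95 kHz ≤ fs/2 = 17.375 kHz, appears at 7.95 kHz.
147.7 kHz mod fs = 8.7 kHz.
8.7 kHz ≤ fs/2 = 17.375 kHz, appears at 8.7 kHz.
55.35 kHz mod fs = 20.6 kHz.
20.6 kHz > fs/2 = 17.375 kHz, folds to fs − 20.6 kHz = 14.15 kHz.
155.2 kHz mod fs = 16.2 kHz.
16.2 kHz ≤ fs/2 = 17.375 kHz, appears at 16.2 kHz.
Distinct values: {7.95 kHz, 8.7 kHz, 14.15 kHz, 16.2 kHz}.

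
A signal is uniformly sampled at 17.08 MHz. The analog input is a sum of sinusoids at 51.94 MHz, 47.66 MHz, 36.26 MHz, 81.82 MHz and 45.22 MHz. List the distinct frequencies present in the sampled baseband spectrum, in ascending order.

0.7 MHz, 2.1 MHz, 3.58 MHz, 6.02 MHz

fs/2 = 8.54 MHz.
51.94 MHz mod fs = 0.7 MHz.
0.7 MHz ≤ fs/2 = 8.54 MHz, appears at 0.7 MHz.
47.66 MHz mod fs = 13.5 MHz.
13.5 MHz > fs/2 = 8.54 MHz, folds to fs − 13.5 MHz = 3.58 MHz.
36.26 MHz mod fs = 2.1 MHz.
2.1 MHz ≤ fs/2 = 8.54 MHz, appears at 2.1 MHz.
81.82 MHz mod fs = 13.5 MHz.
13.5 MHz > fs/2 = 8.54 MHz, folds to fs − 13.5 MHz = 3.58 MHz.
45.22 MHz mod fs = 11.06 MHz.
11.06 MHz > fs/2 = 8.54 MHz, folds to fs − 11.06 MHz = 6.02 MHz.
Distinct values: {0.7 MHz, 2.1 MHz, 3.58 MHz, 6.02 MHz}.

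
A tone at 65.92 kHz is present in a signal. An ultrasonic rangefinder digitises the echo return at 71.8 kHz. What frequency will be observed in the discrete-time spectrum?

65.92 kHz > fs/2 = 35.9 kHz, folds to fs − 65.92 kHz = 5.88 kHz.

5.88 kHz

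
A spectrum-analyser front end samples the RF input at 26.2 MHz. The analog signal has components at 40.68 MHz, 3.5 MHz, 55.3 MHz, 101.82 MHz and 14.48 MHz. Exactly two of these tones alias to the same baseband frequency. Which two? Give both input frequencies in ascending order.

fs/2 = 13.1 MHz.
40.68 MHz mod fs = 14.48 MHz.
14.48 MHz > fs/2 = 13.1 MHz, folds to fs − 14.48 MHz = 11.72 MHz.
3.5 MHz ≤ fs/2 = 13.1 MHz, passes unchanged.
55.3 MHz mod fs = 2.9 MHz.
2.9 MHz ≤ fs/2 = 13.1 MHz, appears at 2.9 MHz.
101.82 MHz mod fs = 23.22 MHz.
23.22 MHz > fs/2 = 13.1 MHz, folds to fs − 23.22 MHz = 2.98 MHz.
14.48 MHz > fs/2 = 13.1 MHz, folds to fs − 14.48 MHz = 11.72 MHz.
14.48 MHz and 40.68 MHz both map to 11.72 MHz.

14.48 MHz, 40.68 MHz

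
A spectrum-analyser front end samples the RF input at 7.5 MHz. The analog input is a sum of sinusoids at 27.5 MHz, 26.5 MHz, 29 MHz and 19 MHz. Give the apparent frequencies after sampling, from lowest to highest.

1 MHz, 2.5 MHz, 3.5 MHz

fs/2 = 3.75 MHz.
27.5 MHz mod fs = 5 MHz.
5 MHz > fs/2 = 3.75 MHz, folds to fs − 5 MHz = 2.5 MHz.
26.5 MHz mod fs = 4 MHz.
4 MHz > fs/2 = 3.75 MHz, folds to fs − 4 MHz = 3.5 MHz.
29 MHz mod fs = 6.5 MHz.
6.5 MHz > fs/2 = 3.75 MHz, folds to fs − 6.5 MHz = 1 MHz.
19 MHz mod fs = 4 MHz.
4 MHz > fs/2 = 3.75 MHz, folds to fs − 4 MHz = 3.5 MHz.
Distinct values: {1 MHz, 2.5 MHz, 3.5 MHz}.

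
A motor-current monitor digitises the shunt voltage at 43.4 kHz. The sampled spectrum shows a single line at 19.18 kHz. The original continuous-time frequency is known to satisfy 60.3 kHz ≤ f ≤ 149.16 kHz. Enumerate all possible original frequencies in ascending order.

Frequencies that alias to 19.18 kHz are k·fs ± 19.18 kHz for integer k ≥ 0.
k=0: 19.18 kHz.
k=1: 24.22 kHz, 62.58 kHz.
k=2: 67.62 kHz, 105.98 kHz.
k=3: 111.02 kHz, 149.38 kHz.
k=4: 154.42 kHz, 192.78 kHz.
Within [60.3 kHz, 149.16 kHz]: 62.58 kHz, 67.62 kHz, 105.98 kHz, 111.02 kHz.

62.58 kHz, 67.62 kHz, 105.98 kHz, 111.02 kHz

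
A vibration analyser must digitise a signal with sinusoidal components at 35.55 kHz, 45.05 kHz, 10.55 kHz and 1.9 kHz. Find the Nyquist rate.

Highest-frequency component: 45.05 kHz.
Nyquist rate = 2 × 45.05 kHz = 90.1 kHz.

90.1 kHz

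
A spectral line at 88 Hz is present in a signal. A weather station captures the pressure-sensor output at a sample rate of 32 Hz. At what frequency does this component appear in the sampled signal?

88 Hz mod fs = 24 Hz.
24 Hz > fs/2 = 16 Hz, folds to fs − 24 Hz = 8 Hz.

8 Hz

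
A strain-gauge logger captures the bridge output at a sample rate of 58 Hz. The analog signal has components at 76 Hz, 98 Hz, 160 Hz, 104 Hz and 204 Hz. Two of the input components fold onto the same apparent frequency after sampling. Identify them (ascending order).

76 Hz, 98 Hz

fs/2 = 29 Hz.
76 Hz mod fs = 18 Hz.
18 Hz ≤ fs/2 = 29 Hz, appears at 18 Hz.
98 Hz mod fs = 40 Hz.
40 Hz > fs/2 = 29 Hz, folds to fs − 40 Hz = 18 Hz.
160 Hz mod fs = 44 Hz.
44 Hz > fs/2 = 29 Hz, folds to fs − 44 Hz = 14 Hz.
104 Hz mod fs = 46 Hz.
46 Hz > fs/2 = 29 Hz, folds to fs − 46 Hz = 12 Hz.
204 Hz mod fs = 30 Hz.
30 Hz > fs/2 = 29 Hz, folds to fs − 30 Hz = 28 Hz.
76 Hz and 98 Hz both map to 18 Hz.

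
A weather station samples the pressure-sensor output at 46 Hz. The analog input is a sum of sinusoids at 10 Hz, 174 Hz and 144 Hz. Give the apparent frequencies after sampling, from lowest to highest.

6 Hz, 10 Hz

fs/2 = 23 Hz.
10 Hz ≤ fs/2 = 23 Hz, passes unchanged.
174 Hz mod fs = 36 Hz.
36 Hz > fs/2 = 23 Hz, folds to fs − 36 Hz = 10 Hz.
144 Hz mod fs = 6 Hz.
6 Hz ≤ fs/2 = 23 Hz, appears at 6 Hz.
Distinct values: {6 Hz, 10 Hz}.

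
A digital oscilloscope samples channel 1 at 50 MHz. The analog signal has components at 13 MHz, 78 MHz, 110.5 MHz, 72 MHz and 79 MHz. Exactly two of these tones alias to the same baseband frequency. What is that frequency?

22 MHz

fs/2 = 25 MHz.
13 MHz ≤ fs/2 = 25 MHz, passes unchanged.
78 MHz mod fs = 28 MHz.
28 MHz > fs/2 = 25 MHz, folds to fs − 28 MHz = 22 MHz.
110.5 MHz mod fs = 10.5 MHz.
10.5 MHz ≤ fs/2 = 25 MHz, appears at 10.5 MHz.
72 MHz mod fs = 22 MHz.
22 MHz ≤ fs/2 = 25 MHz, appears at 22 MHz.
79 MHz mod fs = 29 MHz.
29 MHz > fs/2 = 25 MHz, folds to fs − 29 MHz = 21 MHz.
72 MHz and 78 MHz both map to 22 MHz.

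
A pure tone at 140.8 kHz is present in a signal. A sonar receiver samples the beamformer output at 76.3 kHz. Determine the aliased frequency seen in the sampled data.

140.8 kHz mod fs = 64.5 kHz.
64.5 kHz > fs/2 = 38.15 kHz, folds to fs − 64.5 kHz = 11.8 kHz.

11.8 kHz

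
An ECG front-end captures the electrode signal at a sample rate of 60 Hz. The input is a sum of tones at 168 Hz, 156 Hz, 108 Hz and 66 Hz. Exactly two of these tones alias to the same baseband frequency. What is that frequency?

12 Hz

fs/2 = 30 Hz.
168 Hz mod fs = 48 Hz.
48 Hz > fs/2 = 30 Hz, folds to fs − 48 Hz = 12 Hz.
156 Hz mod fs = 36 Hz.
36 Hz > fs/2 = 30 Hz, folds to fs − 36 Hz = 24 Hz.
108 Hz mod fs = 48 Hz.
48 Hz > fs/2 = 30 Hz, folds to fs − 48 Hz = 12 Hz.
66 Hz mod fs = 6 Hz.
6 Hz ≤ fs/2 = 30 Hz, appears at 6 Hz.
108 Hz and 168 Hz both map to 12 Hz.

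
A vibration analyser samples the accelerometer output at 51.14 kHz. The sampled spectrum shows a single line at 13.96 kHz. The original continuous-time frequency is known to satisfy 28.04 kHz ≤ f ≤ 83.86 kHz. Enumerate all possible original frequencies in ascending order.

Frequencies that alias to 13.96 kHz are k·fs ± 13.96 kHz for integer k ≥ 0.
k=0: 13.96 kHz.
k=1: 37.18 kHz, 65.1 kHz.
k=2: 88.32 kHz, 116.24 kHz.
Within [28.04 kHz, 83.86 kHz]: 37.18 kHz, 65.1 kHz.

37.18 kHz, 65.1 kHz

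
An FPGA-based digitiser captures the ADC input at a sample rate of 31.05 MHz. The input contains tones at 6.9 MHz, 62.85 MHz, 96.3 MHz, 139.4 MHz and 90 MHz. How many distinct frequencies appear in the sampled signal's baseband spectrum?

fs/2 = 15.525 MHz.
6.9 MHz ≤ fs/2 = 15.525 MHz, passes unchanged.
62.85 MHz mod fs = 0.75 MHz.
0.75 MHz ≤ fs/2 = 15.525 MHz, appears at 0.75 MHz.
96.3 MHz mod fs = 3.15 MHz.
3.15 MHz ≤ fs/2 = 15.525 MHz, appears at 3.15 MHz.
139.4 MHz mod fs = 15.2 MHz.
15.2 MHz ≤ fs/2 = 15.525 MHz, appears at 15.2 MHz.
90 MHz mod fs = 27.9 MHz.
27.9 MHz > fs/2 = 15.525 MHz, folds to fs − 27.9 MHz = 3.15 MHz.
Distinct values: {0.75 MHz, 3.15 MHz, 6.9 MHz, 15.2 MHz} → 4.

4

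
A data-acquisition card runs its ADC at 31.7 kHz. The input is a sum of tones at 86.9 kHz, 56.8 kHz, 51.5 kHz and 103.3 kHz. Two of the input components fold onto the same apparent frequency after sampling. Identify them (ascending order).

86.9 kHz, 103.3 kHz

fs/2 = 15.85 kHz.
86.9 kHz mod fs = 23.5 kHz.
23.5 kHz > fs/2 = 15.85 kHz, folds to fs − 23.5 kHz = 8.2 kHz.
56.8 kHz mod fs = 25.1 kHz.
25.1 kHz > fs/2 = 15.85 kHz, folds to fs − 25.1 kHz = 6.6 kHz.
51.5 kHz mod fs = 19.8 kHz.
19.8 kHz > fs/2 = 15.85 kHz, folds to fs − 19.8 kHz = 11.9 kHz.
103.3 kHz mod fs = 8.2 kHz.
8.2 kHz ≤ fs/2 = 15.85 kHz, appears at 8.2 kHz.
86.9 kHz and 103.3 kHz both map to 8.2 kHz.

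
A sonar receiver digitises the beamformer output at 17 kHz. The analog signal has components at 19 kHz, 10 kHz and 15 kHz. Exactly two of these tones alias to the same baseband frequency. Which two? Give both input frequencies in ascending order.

15 kHz, 19 kHz

fs/2 = 8.5 kHz.
19 kHz mod fs = 2 kHz.
2 kHz ≤ fs/2 = 8.5 kHz, appears at 2 kHz.
10 kHz > fs/2 = 8.5 kHz, folds to fs − 10 kHz = 7 kHz.
15 kHz > fs/2 = 8.5 kHz, folds to fs − 15 kHz = 2 kHz.
15 kHz and 19 kHz both map to 2 kHz.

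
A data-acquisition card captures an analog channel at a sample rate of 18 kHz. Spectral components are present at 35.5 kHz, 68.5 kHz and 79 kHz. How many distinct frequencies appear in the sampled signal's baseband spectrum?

fs/2 = 9 kHz.
35.5 kHz mod fs = 17.5 kHz.
17.5 kHz > fs/2 = 9 kHz, folds to fs − 17.5 kHz = 0.5 kHz.
68.5 kHz mod fs = 14.5 kHz.
14.5 kHz > fs/2 = 9 kHz, folds to fs − 14.5 kHz = 3.5 kHz.
79 kHz mod fs = 7 kHz.
7 kHz ≤ fs/2 = 9 kHz, appears at 7 kHz.
Distinct values: {0.5 kHz, 3.5 kHz, 7 kHz} → 3.

3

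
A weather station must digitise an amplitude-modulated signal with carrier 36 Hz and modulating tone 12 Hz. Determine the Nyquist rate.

AM sidebands sit at fc ± fm = 24 Hz and 48 Hz.
Highest-frequency component: 48 Hz.
Nyquist rate = 2 × 48 Hz = 96 Hz.

96 Hz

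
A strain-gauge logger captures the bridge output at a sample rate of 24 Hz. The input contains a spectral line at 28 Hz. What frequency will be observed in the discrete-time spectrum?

4 Hz

28 Hz mod fs = 4 Hz.
4 Hz ≤ fs/2 = 12 Hz, appears at 4 Hz.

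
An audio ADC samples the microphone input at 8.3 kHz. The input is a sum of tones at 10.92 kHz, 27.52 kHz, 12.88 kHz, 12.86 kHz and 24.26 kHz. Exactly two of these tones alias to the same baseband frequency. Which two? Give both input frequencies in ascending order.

fs/2 = 4.15 kHz.
10.92 kHz mod fs = 2.62 kHz.
2.62 kHz ≤ fs/2 = 4.15 kHz, appears at 2.62 kHz.
27.52 kHz mod fs = 2.62 kHz.
2.62 kHz ≤ fs/2 = 4.15 kHz, appears at 2.62 kHz.
12.88 kHz mod fs = 4.58 kHz.
4.58 kHz > fs/2 = 4.15 kHz, folds to fs − 4.58 kHz = 3.72 kHz.
12.86 kHz mod fs = 4.56 kHz.
4.56 kHz > fs/2 = 4.15 kHz, folds to fs − 4.56 kHz = 3.74 kHz.
24.26 kHz mod fs = 7.66 kHz.
7.66 kHz > fs/2 = 4.15 kHz, folds to fs − 7.66 kHz = 0.64 kHz.
10.92 kHz and 27.52 kHz both map to 2.62 kHz.

10.92 kHz, 27.52 kHz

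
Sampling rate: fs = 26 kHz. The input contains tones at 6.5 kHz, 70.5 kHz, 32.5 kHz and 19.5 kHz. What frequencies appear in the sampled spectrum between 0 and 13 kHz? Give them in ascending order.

6.5 kHz, 7.5 kHz

fs/2 = 13 kHz.
6.5 kHz ≤ fs/2 = 13 kHz, passes unchanged.
70.5 kHz mod fs = 18.5 kHz.
18.5 kHz > fs/2 = 13 kHz, folds to fs − 18.5 kHz = 7.5 kHz.
32.5 kHz mod fs = 6.5 kHz.
6.5 kHz ≤ fs/2 = 13 kHz, appears at 6.5 kHz.
19.5 kHz > fs/2 = 13 kHz, folds to fs − 19.5 kHz = 6.5 kHz.
Distinct values: {6.5 kHz, 7.5 kHz}.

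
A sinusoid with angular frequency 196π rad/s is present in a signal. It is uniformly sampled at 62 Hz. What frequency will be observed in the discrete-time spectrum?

ω = 196π rad/s → f = ω/(2π) = 98 Hz.
98 Hz mod fs = 36 Hz.
36 Hz > fs/2 = 31 Hz, folds to fs − 36 Hz = 26 Hz.

26 Hz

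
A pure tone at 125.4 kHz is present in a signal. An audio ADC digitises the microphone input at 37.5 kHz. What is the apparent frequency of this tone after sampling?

12.9 kHz

125.4 kHz mod fs = 12.9 kHz.
12.9 kHz ≤ fs/2 = 18.75 kHz, appears at 12.9 kHz.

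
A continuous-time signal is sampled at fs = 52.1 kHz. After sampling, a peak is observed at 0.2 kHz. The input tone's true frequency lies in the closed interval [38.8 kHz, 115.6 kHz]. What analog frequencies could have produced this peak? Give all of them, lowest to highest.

Frequencies that alias to 0.2 kHz are k·fs ± 0.2 kHz for integer k ≥ 0.
k=0: 0.2 kHz.
k=1: 51.9 kHz, 52.3 kHz.
k=2: 104 kHz, 104.4 kHz.
k=3: 156.1 kHz, 156.5 kHz.
Within [38.8 kHz, 115.6 kHz]: 51.9 kHz, 52.3 kHz, 104 kHz, 104.4 kHz.

51.9 kHz, 52.3 kHz, 104 kHz, 104.4 kHz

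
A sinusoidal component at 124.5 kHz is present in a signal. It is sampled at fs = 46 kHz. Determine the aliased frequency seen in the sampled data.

124.5 kHz mod fs = 32.5 kHz.
32.5 kHz > fs/2 = 23 kHz, folds to fs − 32.5 kHz = 13.5 kHz.

13.5 kHz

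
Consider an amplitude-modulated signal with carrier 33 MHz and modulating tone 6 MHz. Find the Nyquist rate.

78 MHz

AM sidebands sit at fc ± fm = 27 MHz and 39 MHz.
Highest-frequency component: 39 MHz.
Nyquist rate = 2 × 39 MHz = 78 MHz.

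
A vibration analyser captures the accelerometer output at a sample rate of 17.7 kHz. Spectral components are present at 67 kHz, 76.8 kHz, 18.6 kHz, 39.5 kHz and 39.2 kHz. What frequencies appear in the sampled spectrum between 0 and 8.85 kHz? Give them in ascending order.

0.9 kHz, 3.8 kHz, 4.1 kHz, 6 kHz

fs/2 = 8.85 kHz.
67 kHz mod fs = 13.9 kHz.
13.9 kHz > fs/2 = 8.85 kHz, folds to fs − 13.9 kHz = 3.8 kHz.
76.8 kHz mod fs = 6 kHz.
6 kHz ≤ fs/2 = 8.85 kHz, appears at 6 kHz.
18.6 kHz mod fs = 0.9 kHz.
0.9 kHz ≤ fs/2 = 8.85 kHz, appears at 0.9 kHz.
39.5 kHz mod fs = 4.1 kHz.
4.1 kHz ≤ fs/2 = 8.85 kHz, appears at 4.1 kHz.
39.2 kHz mod fs = 3.8 kHz.
3.8 kHz ≤ fs/2 = 8.85 kHz, appears at 3.8 kHz.
Distinct values: {0.9 kHz, 3.8 kHz, 4.1 kHz, 6 kHz}.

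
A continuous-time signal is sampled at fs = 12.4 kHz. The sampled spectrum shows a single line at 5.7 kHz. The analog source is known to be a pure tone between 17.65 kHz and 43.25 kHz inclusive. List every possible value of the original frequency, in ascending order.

Frequencies that alias to 5.7 kHz are k·fs ± 5.7 kHz for integer k ≥ 0.
k=0: 5.7 kHz.
k=1: 6.7 kHz, 18.1 kHz.
k=2: 19.1 kHz, 30.5 kHz.
k=3: 31.5 kHz, 42.9 kHz.
k=4: 43.9 kHz, 55.3 kHz.
Within [17.65 kHz, 43.25 kHz]: 18.1 kHz, 19.1 kHz, 30.5 kHz, 31.5 kHz, 42.9 kHz.

18.1 kHz, 19.1 kHz, 30.5 kHz, 31.5 kHz, 42.9 kHz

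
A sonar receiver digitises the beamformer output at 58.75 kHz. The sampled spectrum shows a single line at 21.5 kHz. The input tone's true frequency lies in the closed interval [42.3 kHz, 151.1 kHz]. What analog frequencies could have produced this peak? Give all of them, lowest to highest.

Frequencies that alias to 21.5 kHz are k·fs ± 21.5 kHz for integer k ≥ 0.
k=0: 21.5 kHz.
k=1: 37.25 kHz, 80.25 kHz.
k=2: 96 kHz, 139 kHz.
k=3: 154.75 kHz, 197.75 kHz.
Within [42.3 kHz, 151.1 kHz]: 80.25 kHz, 96 kHz, 139 kHz.

80.25 kHz, 96 kHz, 139 kHz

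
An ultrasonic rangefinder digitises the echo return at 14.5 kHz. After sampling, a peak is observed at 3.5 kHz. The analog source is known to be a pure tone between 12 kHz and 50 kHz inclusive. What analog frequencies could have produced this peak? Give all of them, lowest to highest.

Frequencies that alias to 3.5 kHz are k·fs ± 3.5 kHz for integer k ≥ 0.
k=0: 3.5 kHz.
k=1: 11 kHz, 18 kHz.
k=2: 25.5 kHz, 32.5 kHz.
k=3: 40 kHz, 47 kHz.
k=4: 54.5 kHz, 61.5 kHz.
Within [12 kHz, 50 kHz]: 18 kHz, 25.5 kHz, 32.5 kHz, 40 kHz, 47 kHz.

18 kHz, 25.5 kHz, 32.5 kHz, 40 kHz, 47 kHz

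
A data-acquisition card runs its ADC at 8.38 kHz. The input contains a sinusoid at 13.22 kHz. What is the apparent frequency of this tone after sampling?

3.54 kHz

13.22 kHz mod fs = 4.84 kHz.
4.84 kHz > fs/2 = 4.19 kHz, folds to fs − 4.84 kHz = 3.54 kHz.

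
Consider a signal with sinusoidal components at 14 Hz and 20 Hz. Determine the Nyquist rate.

Highest-frequency component: 20 Hz.
Nyquist rate = 2 × 20 Hz = 40 Hz.

40 Hz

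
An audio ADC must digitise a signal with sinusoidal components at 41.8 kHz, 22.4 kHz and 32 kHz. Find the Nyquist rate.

Highest-frequency component: 41.8 kHz.
Nyquist rate = 2 × 41.8 kHz = 83.6 kHz.

83.6 kHz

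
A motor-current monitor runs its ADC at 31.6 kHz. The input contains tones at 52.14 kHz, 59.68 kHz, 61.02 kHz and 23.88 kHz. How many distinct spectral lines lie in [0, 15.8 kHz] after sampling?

4

fs/2 = 15.8 kHz.
52.14 kHz mod fs = 20.54 kHz.
20.54 kHz > fs/2 = 15.8 kHz, folds to fs − 20.54 kHz = 11.06 kHz.
59.68 kHz mod fs = 28.08 kHz.
28.08 kHz > fs/2 = 15.8 kHz, folds to fs − 28.08 kHz = 3.52 kHz.
61.02 kHz mod fs = 29.42 kHz.
29.42 kHz > fs/2 = 15.8 kHz, folds to fs − 29.42 kHz = 2.18 kHz.
23.88 kHz > fs/2 = 15.8 kHz, folds to fs − 23.88 kHz = 7.72 kHz.
Distinct values: {2.18 kHz, 3.52 kHz, 7.72 kHz, 11.06 kHz} → 4.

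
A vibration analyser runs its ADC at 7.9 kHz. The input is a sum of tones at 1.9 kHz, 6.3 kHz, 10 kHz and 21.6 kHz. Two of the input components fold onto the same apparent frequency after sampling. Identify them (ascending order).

10 kHz, 21.6 kHz

fs/2 = 3.95 kHz.
1.9 kHz ≤ fs/2 = 3.95 kHz, passes unchanged.
6.3 kHz > fs/2 = 3.95 kHz, folds to fs − 6.3 kHz = 1.6 kHz.
10 kHz mod fs = 2.1 kHz.
2.1 kHz ≤ fs/2 = 3.95 kHz, appears at 2.1 kHz.
21.6 kHz mod fs = 5.8 kHz.
5.8 kHz > fs/2 = 3.95 kHz, folds to fs − 5.8 kHz = 2.1 kHz.
10 kHz and 21.6 kHz both map to 2.1 kHz.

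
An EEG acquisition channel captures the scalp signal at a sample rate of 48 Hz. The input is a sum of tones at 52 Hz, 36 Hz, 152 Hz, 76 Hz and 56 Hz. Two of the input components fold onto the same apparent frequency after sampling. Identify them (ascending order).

fs/2 = 24 Hz.
52 Hz mod fs = 4 Hz.
4 Hz ≤ fs/2 = 24 Hz, appears at 4 Hz.
36 Hz > fs/2 = 24 Hz, folds to fs − 36 Hz = 12 Hz.
152 Hz mod fs = 8 Hz.
8 Hz ≤ fs/2 = 24 Hz, appears at 8 Hz.
76 Hz mod fs = 28 Hz.
28 Hz > fs/2 = 24 Hz, folds to fs − 28 Hz = 20 Hz.
56 Hz mod fs = 8 Hz.
8 Hz ≤ fs/2 = 24 Hz, appears at 8 Hz.
56 Hz and 152 Hz both map to 8 Hz.

56 Hz, 152 Hz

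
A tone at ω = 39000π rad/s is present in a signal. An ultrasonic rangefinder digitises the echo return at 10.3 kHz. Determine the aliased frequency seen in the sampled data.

1.1 kHz

ω = 39000π rad/s → f = ω/(2π) = 19500 Hz = 19.5 kHz.
19.5 kHz mod fs = 9.2 kHz.
9.2 kHz > fs/2 = 5.15 kHz, folds to fs − 9.2 kHz = 1.1 kHz.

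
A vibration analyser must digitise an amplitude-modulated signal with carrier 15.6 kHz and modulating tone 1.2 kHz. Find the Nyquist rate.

AM sidebands sit at fc ± fm = 14.4 kHz and 16.8 kHz.
Highest-frequency component: 16.8 kHz.
Nyquist rate = 2 × 16.8 kHz = 33.6 kHz.

33.6 kHz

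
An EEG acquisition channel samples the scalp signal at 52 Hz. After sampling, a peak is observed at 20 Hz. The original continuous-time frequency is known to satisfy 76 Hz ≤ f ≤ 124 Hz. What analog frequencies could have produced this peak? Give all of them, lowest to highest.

84 Hz, 124 Hz

Frequencies that alias to 20 Hz are k·fs ± 20 Hz for integer k ≥ 0.
k=0: 20 Hz.
k=1: 32 Hz, 72 Hz.
k=2: 84 Hz, 124 Hz.
k=3: 136 Hz, 176 Hz.
Within [76 Hz, 124 Hz]: 84 Hz, 124 Hz.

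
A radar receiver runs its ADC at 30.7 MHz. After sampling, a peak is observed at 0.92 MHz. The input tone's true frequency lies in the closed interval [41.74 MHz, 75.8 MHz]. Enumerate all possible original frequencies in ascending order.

60.48 MHz, 62.32 MHz

Frequencies that alias to 0.92 MHz are k·fs ± 0.92 MHz for integer k ≥ 0.
k=0: 0.92 MHz.
k=1: 29.78 MHz, 31.62 MHz.
k=2: 60.48 MHz, 62.32 MHz.
k=3: 91.18 MHz, 93.02 MHz.
Within [41.74 MHz, 75.8 MHz]: 60.48 MHz, 62.32 MHz.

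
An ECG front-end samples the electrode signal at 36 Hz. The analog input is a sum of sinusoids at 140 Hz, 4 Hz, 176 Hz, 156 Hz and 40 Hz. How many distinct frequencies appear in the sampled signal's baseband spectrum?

2

fs/2 = 18 Hz.
140 Hz mod fs = 32 Hz.
32 Hz > fs/2 = 18 Hz, folds to fs − 32 Hz = 4 Hz.
4 Hz ≤ fs/2 = 18 Hz, passes unchanged.
176 Hz mod fs = 32 Hz.
32 Hz > fs/2 = 18 Hz, folds to fs − 32 Hz = 4 Hz.
156 Hz mod fs = 12 Hz.
12 Hz ≤ fs/2 = 18 Hz, appears at 12 Hz.
40 Hz mod fs = 4 Hz.
4 Hz ≤ fs/2 = 18 Hz, appears at 4 Hz.
Distinct values: {4 Hz, 12 Hz} → 2.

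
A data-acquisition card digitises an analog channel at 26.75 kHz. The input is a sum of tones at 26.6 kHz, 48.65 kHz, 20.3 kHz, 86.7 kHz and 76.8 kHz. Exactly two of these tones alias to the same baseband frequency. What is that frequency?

fs/2 = 13.375 kHz.
26.6 kHz > fs/2 = 13.375 kHz, folds to fs − 26.6 kHz = 0.15 kHz.
48.65 kHz mod fs = 21.9 kHz.
21.9 kHz > fs/2 = 13.375 kHz, folds to fs − 21.9 kHz = 4.85 kHz.
20.3 kHz > fs/2 = 13.375 kHz, folds to fs − 20.3 kHz = 6.45 kHz.
86.7 kHz mod fs = 6.45 kHz.
6.45 kHz ≤ fs/2 = 13.375 kHz, appears at 6.45 kHz.
76.8 kHz mod fs = 23.3 kHz.
23.3 kHz > fs/2 = 13.375 kHz, folds to fs − 23.3 kHz = 3.45 kHz.
20.3 kHz and 86.7 kHz both map to 6.45 kHz.

6.45 kHz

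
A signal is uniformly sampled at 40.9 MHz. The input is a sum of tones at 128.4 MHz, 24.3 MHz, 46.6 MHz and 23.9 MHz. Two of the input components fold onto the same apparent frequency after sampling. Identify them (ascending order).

46.6 MHz, 128.4 MHz

fs/2 = 20.45 MHz.
128.4 MHz mod fs = 5.7 MHz.
5.7 MHz ≤ fs/2 = 20.45 MHz, appears at 5.7 MHz.
24.3 MHz > fs/2 = 20.45 MHz, folds to fs − 24.3 MHz = 16.6 MHz.
46.6 MHz mod fs = 5.7 MHz.
5.7 MHz ≤ fs/2 = 20.45 MHz, appears at 5.7 MHz.
23.9 MHz > fs/2 = 20.45 MHz, folds to fs − 23.9 MHz = 17 MHz.
46.6 MHz and 128.4 MHz both map to 5.7 MHz.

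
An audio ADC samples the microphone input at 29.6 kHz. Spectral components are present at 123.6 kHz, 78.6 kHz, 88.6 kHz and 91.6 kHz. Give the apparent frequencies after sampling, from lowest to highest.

fs/2 = 14.8 kHz.
123.6 kHz mod fs = 5.2 kHz.
5.2 kHz ≤ fs/2 = 14.8 kHz, appears at 5.2 kHz.
78.6 kHz mod fs = 19.4 kHz.
19.4 kHz > fs/2 = 14.8 kHz, folds to fs − 19.4 kHz = 10.2 kHz.
88.6 kHz mod fs = 29.4 kHz.
29.4 kHz > fs/2 = 14.8 kHz, folds to fs − 29.4 kHz = 0.2 kHz.
91.6 kHz mod fs = 2.8 kHz.
2.8 kHz ≤ fs/2 = 14.8 kHz, appears at 2.8 kHz.
Distinct values: {0.2 kHz, 2.8 kHz, 5.2 kHz, 10.2 kHz}.

0.2 kHz, 2.8 kHz, 5.2 kHz, 10.2 kHz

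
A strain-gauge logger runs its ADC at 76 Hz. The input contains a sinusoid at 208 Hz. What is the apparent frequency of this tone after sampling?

208 Hz mod fs = 56 Hz.
56 Hz > fs/2 = 38 Hz, folds to fs − 56 Hz = 20 Hz.

20 Hz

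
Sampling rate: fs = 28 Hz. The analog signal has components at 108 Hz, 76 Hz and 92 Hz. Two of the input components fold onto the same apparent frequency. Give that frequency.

fs/2 = 14 Hz.
108 Hz mod fs = 24 Hz.
24 Hz > fs/2 = 14 Hz, folds to fs − 24 Hz = 4 Hz.
76 Hz mod fs = 20 Hz.
20 Hz > fs/2 = 14 Hz, folds to fs − 20 Hz = 8 Hz.
92 Hz mod fs = 8 Hz.
8 Hz ≤ fs/2 = 14 Hz, appears at 8 Hz.
76 Hz and 92 Hz both map to 8 Hz.

8 Hz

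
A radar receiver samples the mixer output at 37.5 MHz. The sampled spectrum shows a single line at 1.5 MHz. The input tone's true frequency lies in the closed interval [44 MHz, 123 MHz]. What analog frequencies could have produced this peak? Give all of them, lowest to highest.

73.5 MHz, 76.5 MHz, 111 MHz, 114 MHz

Frequencies that alias to 1.5 MHz are k·fs ± 1.5 MHz for integer k ≥ 0.
k=0: 1.5 MHz.
k=1: 36 MHz, 39 MHz.
k=2: 73.5 MHz, 76.5 MHz.
k=3: 111 MHz, 114 MHz.
k=4: 148.5 MHz, 151.5 MHz.
Within [44 MHz, 123 MHz]: 73.5 MHz, 76.5 MHz, 111 MHz, 114 MHz.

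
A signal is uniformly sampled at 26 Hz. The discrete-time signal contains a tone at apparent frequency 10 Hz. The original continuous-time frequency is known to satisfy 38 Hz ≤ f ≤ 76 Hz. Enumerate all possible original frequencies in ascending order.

Frequencies that alias to 10 Hz are k·fs ± 10 Hz for integer k ≥ 0.
k=0: 10 Hz.
k=1: 16 Hz, 36 Hz.
k=2: 42 Hz, 62 Hz.
k=3: 68 Hz, 88 Hz.
k=4: 94 Hz, 114 Hz.
Within [38 Hz, 76 Hz]: 42 Hz, 62 Hz, 68 Hz.

42 Hz, 62 Hz, 68 Hz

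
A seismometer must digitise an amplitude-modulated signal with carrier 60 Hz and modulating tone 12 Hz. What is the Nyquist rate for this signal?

144 Hz

AM sidebands sit at fc ± fm = 48 Hz and 72 Hz.
Highest-frequency component: 72 Hz.
Nyquist rate = 2 × 72 Hz = 144 Hz.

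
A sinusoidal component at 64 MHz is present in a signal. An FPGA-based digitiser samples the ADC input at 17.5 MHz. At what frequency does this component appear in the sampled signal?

64 MHz mod fs = 11.5 MHz.
11.5 MHz > fs/2 = 8.75 MHz, folds to fs − 11.5 MHz = 6 MHz.

6 MHz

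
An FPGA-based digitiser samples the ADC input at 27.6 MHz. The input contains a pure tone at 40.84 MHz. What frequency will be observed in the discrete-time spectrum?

40.84 MHz mod fs = 13.24 MHz.
13.24 MHz ≤ fs/2 = 13.8 MHz, appears at 13.24 MHz.

13.24 MHz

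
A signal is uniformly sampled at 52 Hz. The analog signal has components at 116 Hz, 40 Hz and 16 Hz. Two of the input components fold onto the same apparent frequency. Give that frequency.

fs/2 = 26 Hz.
116 Hz mod fs = 12 Hz.
12 Hz ≤ fs/2 = 26 Hz, appears at 12 Hz.
40 Hz > fs/2 = 26 Hz, folds to fs − 40 Hz = 12 Hz.
16 Hz ≤ fs/2 = 26 Hz, passes unchanged.
40 Hz and 116 Hz both map to 12 Hz.

12 Hz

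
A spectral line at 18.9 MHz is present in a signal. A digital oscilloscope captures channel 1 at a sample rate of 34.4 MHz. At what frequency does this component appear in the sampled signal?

18.9 MHz > fs/2 = 17.2 MHz, folds to fs − 18.9 MHz = 15.5 MHz.

15.5 MHz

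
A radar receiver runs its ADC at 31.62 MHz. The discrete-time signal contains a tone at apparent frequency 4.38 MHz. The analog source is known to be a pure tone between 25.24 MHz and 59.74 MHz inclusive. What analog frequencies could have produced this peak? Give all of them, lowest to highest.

27.24 MHz, 36 MHz, 58.86 MHz

Frequencies that alias to 4.38 MHz are k·fs ± 4.38 MHz for integer k ≥ 0.
k=0: 4.38 MHz.
k=1: 27.24 MHz, 36 MHz.
k=2: 58.86 MHz, 67.62 MHz.
k=3: 90.48 MHz, 99.24 MHz.
Within [25.24 MHz, 59.74 MHz]: 27.24 MHz, 36 MHz, 58.86 MHz.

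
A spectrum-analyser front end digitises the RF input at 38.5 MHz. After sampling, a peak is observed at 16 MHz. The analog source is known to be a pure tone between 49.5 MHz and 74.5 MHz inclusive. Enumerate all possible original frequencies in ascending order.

Frequencies that alias to 16 MHz are k·fs ± 16 MHz for integer k ≥ 0.
k=0: 16 MHz.
k=1: 22.5 MHz, 54.5 MHz.
k=2: 61 MHz, 93 MHz.
k=3: 99.5 MHz, 131.5 MHz.
Within [49.5 MHz, 74.5 MHz]: 54.5 MHz, 61 MHz.

54.5 MHz, 61 MHz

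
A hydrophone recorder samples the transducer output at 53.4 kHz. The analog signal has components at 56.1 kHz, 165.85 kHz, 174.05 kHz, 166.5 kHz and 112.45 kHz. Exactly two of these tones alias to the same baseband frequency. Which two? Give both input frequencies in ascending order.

fs/2 = 26.7 kHz.
56.1 kHz mod fs = 2.7 kHz.
2.7 kHz ≤ fs/2 = 26.7 kHz, appears at 2.7 kHz.
165.85 kHz mod fs = 5.65 kHz.
5.65 kHz ≤ fs/2 = 26.7 kHz, appears at 5.65 kHz.
174.05 kHz mod fs = 13.85 kHz.
13.85 kHz ≤ fs/2 = 26.7 kHz, appears at 13.85 kHz.
166.5 kHz mod fs = 6.3 kHz.
6.3 kHz ≤ fs/2 = 26.7 kHz, appears at 6.3 kHz.
112.45 kHz mod fs = 5.65 kHz.
5.65 kHz ≤ fs/2 = 26.7 kHz, appears at 5.65 kHz.
112.45 kHz and 165.85 kHz both map to 5.65 kHz.

112.45 kHz, 165.85 kHz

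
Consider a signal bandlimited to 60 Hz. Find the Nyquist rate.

120 Hz

Nyquist rate = 2 × 60 Hz = 120 Hz.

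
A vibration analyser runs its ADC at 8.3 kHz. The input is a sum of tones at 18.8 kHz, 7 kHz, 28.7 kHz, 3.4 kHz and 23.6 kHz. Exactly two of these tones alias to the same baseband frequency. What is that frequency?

1.3 kHz

fs/2 = 4.15 kHz.
18.8 kHz mod fs = 2.2 kHz.
2.2 kHz ≤ fs/2 = 4.15 kHz, appears at 2.2 kHz.
7 kHz > fs/2 = 4.15 kHz, folds to fs − 7 kHz = 1.3 kHz.
28.7 kHz mod fs = 3.8 kHz.
3.8 kHz ≤ fs/2 = 4.15 kHz, appears at 3.8 kHz.
3.4 kHz ≤ fs/2 = 4.15 kHz, passes unchanged.
23.6 kHz mod fs = 7 kHz.
7 kHz > fs/2 = 4.15 kHz, folds to fs − 7 kHz = 1.3 kHz.
7 kHz and 23.6 kHz both map to 1.3 kHz.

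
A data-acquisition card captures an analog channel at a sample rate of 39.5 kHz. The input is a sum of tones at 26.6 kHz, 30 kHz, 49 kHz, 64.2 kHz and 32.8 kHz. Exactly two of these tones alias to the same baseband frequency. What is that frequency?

fs/2 = 19.75 kHz.
26.6 kHz > fs/2 = 19.75 kHz, folds to fs − 26.6 kHz = 12.9 kHz.
30 kHz > fs/2 = 19.75 kHz, folds to fs − 30 kHz = 9.5 kHz.
49 kHz mod fs = 9.5 kHz.
9.5 kHz ≤ fs/2 = 19.75 kHz, appears at 9.5 kHz.
64.2 kHz mod fs = 24.7 kHz.
24.7 kHz > fs/2 = 19.75 kHz, folds to fs − 24.7 kHz = 14.8 kHz.
32.8 kHz > fs/2 = 19.75 kHz, folds to fs − 32.8 kHz = 6.7 kHz.
30 kHz and 49 kHz both map to 9.5 kHz.

9.5 kHz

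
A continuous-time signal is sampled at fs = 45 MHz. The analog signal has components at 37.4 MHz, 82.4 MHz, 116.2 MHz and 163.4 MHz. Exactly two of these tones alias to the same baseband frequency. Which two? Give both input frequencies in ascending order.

37.4 MHz, 82.4 MHz

fs/2 = 22.5 MHz.
37.4 MHz > fs/2 = 22.5 MHz, folds to fs − 37.4 MHz = 7.6 MHz.
82.4 MHz mod fs = 37.4 MHz.
37.4 MHz > fs/2 = 22.5 MHz, folds to fs − 37.4 MHz = 7.6 MHz.
116.2 MHz mod fs = 26.2 MHz.
26.2 MHz > fs/2 = 22.5 MHz, folds to fs − 26.2 MHz = 18.8 MHz.
163.4 MHz mod fs = 28.4 MHz.
28.4 MHz > fs/2 = 22.5 MHz, folds to fs − 28.4 MHz = 16.6 MHz.
37.4 MHz and 82.4 MHz both map to 7.6 MHz.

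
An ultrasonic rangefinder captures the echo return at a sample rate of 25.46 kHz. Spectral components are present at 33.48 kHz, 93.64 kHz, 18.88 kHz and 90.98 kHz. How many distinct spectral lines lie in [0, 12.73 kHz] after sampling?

4

fs/2 = 12.73 kHz.
33.48 kHz mod fs = 8.02 kHz.
8.02 kHz ≤ fs/2 = 12.73 kHz, appears at 8.02 kHz.
93.64 kHz mod fs = 17.26 kHz.
17.26 kHz > fs/2 = 12.73 kHz, folds to fs − 17.26 kHz = 8.2 kHz.
18.88 kHz > fs/2 = 12.73 kHz, folds to fs − 18.88 kHz = 6.58 kHz.
90.98 kHz mod fs = 14.6 kHz.
14.6 kHz > fs/2 = 12.73 kHz, folds to fs − 14.6 kHz = 10.86 kHz.
Distinct values: {6.58 kHz, 8.02 kHz, 8.2 kHz, 10.86 kHz} → 4.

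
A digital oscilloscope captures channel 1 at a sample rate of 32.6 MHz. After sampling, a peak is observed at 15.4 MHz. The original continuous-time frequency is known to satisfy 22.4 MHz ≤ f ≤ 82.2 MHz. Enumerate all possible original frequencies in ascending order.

Frequencies that alias to 15.4 MHz are k·fs ± 15.4 MHz for integer k ≥ 0.
k=0: 15.4 MHz.
k=1: 17.2 MHz, 48 MHz.
k=2: 49.8 MHz, 80.6 MHz.
k=3: 82.4 MHz, 113.2 MHz.
Within [22.4 MHz, 82.2 MHz]: 48 MHz, 49.8 MHz, 80.6 MHz.

48 MHz, 49.8 MHz, 80.6 MHz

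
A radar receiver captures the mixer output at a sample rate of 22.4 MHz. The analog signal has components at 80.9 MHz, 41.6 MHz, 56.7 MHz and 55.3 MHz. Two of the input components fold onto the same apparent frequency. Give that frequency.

10.5 MHz

fs/2 = 11.2 MHz.
80.9 MHz mod fs = 13.7 MHz.
13.7 MHz > fs/2 = 11.2 MHz, folds to fs − 13.7 MHz = 8.7 MHz.
41.6 MHz mod fs = 19.2 MHz.
19.2 MHz > fs/2 = 11.2 MHz, folds to fs − 19.2 MHz = 3.2 MHz.
56.7 MHz mod fs = 11.9 MHz.
11.9 MHz > fs/2 = 11.2 MHz, folds to fs − 11.9 MHz = 10.5 MHz.
55.3 MHz mod fs = 10.5 MHz.
10.5 MHz ≤ fs/2 = 11.2 MHz, appears at 10.5 MHz.
55.3 MHz and 56.7 MHz both map to 10.5 MHz.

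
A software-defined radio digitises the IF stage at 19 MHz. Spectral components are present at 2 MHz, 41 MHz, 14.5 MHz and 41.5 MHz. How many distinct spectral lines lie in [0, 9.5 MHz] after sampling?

4

fs/2 = 9.5 MHz.
2 MHz ≤ fs/2 = 9.5 MHz, passes unchanged.
41 MHz mod fs = 3 MHz.
3 MHz ≤ fs/2 = 9.5 MHz, appears at 3 MHz.
14.5 MHz > fs/2 = 9.5 MHz, folds to fs − 14.5 MHz = 4.5 MHz.
41.5 MHz mod fs = 3.5 MHz.
3.5 MHz ≤ fs/2 = 9.5 MHz, appears at 3.5 MHz.
Distinct values: {2 MHz, 3 MHz, 3.5 MHz, 4.5 MHz} → 4.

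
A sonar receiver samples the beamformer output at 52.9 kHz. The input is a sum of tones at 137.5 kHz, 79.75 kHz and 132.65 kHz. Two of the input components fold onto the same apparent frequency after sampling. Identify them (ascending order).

79.75 kHz, 132.65 kHz

fs/2 = 26.45 kHz.
137.5 kHz mod fs = 31.7 kHz.
31.7 kHz > fs/2 = 26.45 kHz, folds to fs − 31.7 kHz = 21.2 kHz.
79.75 kHz mod fs = 26.85 kHz.
26.85 kHz > fs/2 = 26.45 kHz, folds to fs − 26.85 kHz = 26.05 kHz.
132.65 kHz mod fs = 26.85 kHz.
26.85 kHz > fs/2 = 26.45 kHz, folds to fs − 26.85 kHz = 26.05 kHz.
79.75 kHz and 132.65 kHz both map to 26.05 kHz.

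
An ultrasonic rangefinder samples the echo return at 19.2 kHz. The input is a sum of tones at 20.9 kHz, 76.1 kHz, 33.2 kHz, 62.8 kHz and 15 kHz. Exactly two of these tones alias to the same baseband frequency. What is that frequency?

fs/2 = 9.6 kHz.
20.9 kHz mod fs = 1.7 kHz.
1.7 kHz ≤ fs/2 = 9.6 kHz, appears at 1.7 kHz.
76.1 kHz mod fs = 18.5 kHz.
18.5 kHz > fs/2 = 9.6 kHz, folds to fs − 18.5 kHz = 0.7 kHz.
33.2 kHz mod fs = 14 kHz.
14 kHz > fs/2 = 9.6 kHz, folds to fs − 14 kHz = 5.2 kHz.
62.8 kHz mod fs = 5.2 kHz.
5.2 kHz ≤ fs/2 = 9.6 kHz, appears at 5.2 kHz.
15 kHz > fs/2 = 9.6 kHz, folds to fs − 15 kHz = 4.2 kHz.
33.2 kHz and 62.8 kHz both map to 5.2 kHz.

5.2 kHz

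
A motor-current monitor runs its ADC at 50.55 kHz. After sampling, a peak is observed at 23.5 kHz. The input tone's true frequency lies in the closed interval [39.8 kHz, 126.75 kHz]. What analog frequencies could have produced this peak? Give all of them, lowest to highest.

74.05 kHz, 77.6 kHz, 124.6 kHz

Frequencies that alias to 23.5 kHz are k·fs ± 23.5 kHz for integer k ≥ 0.
k=0: 23.5 kHz.
k=1: 27.05 kHz, 74.05 kHz.
k=2: 77.6 kHz, 124.6 kHz.
k=3: 128.15 kHz, 175.15 kHz.
Within [39.8 kHz, 126.75 kHz]: 74.05 kHz, 77.6 kHz, 124.6 kHz.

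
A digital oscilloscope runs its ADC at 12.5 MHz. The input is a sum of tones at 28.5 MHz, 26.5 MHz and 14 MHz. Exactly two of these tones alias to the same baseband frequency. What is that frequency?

1.5 MHz

fs/2 = 6.25 MHz.
28.5 MHz mod fs = 3.5 MHz.
3.5 MHz ≤ fs/2 = 6.25 MHz, appears at 3.5 MHz.
26.5 MHz mod fs = 1.5 MHz.
1.5 MHz ≤ fs/2 = 6.25 MHz, appears at 1.5 MHz.
14 MHz mod fs = 1.5 MHz.
1.5 MHz ≤ fs/2 = 6.25 MHz, appears at 1.5 MHz.
14 MHz and 26.5 MHz both map to 1.5 MHz.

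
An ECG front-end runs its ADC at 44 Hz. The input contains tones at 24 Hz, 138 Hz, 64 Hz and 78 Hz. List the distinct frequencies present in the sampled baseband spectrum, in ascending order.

fs/2 = 22 Hz.
24 Hz > fs/2 = 22 Hz, folds to fs − 24 Hz = 20 Hz.
138 Hz mod fs = 6 Hz.
6 Hz ≤ fs/2 = 22 Hz, appears at 6 Hz.
64 Hz mod fs = 20 Hz.
20 Hz ≤ fs/2 = 22 Hz, appears at 20 Hz.
78 Hz mod fs = 34 Hz.
34 Hz > fs/2 = 22 Hz, folds to fs − 34 Hz = 10 Hz.
Distinct values: {6 Hz, 10 Hz, 20 Hz}.

6 Hz, 10 Hz, 20 Hz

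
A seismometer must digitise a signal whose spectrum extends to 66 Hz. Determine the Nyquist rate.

Nyquist rate = 2 × 66 Hz = 132 Hz.

132 Hz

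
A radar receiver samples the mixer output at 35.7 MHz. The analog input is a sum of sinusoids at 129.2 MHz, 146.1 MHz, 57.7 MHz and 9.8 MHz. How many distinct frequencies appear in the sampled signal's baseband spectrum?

4

fs/2 = 17.85 MHz.
129.2 MHz mod fs = 22.1 MHz.
22.1 MHz > fs/2 = 17.85 MHz, folds to fs − 22.1 MHz = 13.6 MHz.
146.1 MHz mod fs = 3.3 MHz.
3.3 MHz ≤ fs/2 = 17.85 MHz, appears at 3.3 MHz.
57.7 MHz mod fs = 22 MHz.
22 MHz > fs/2 = 17.85 MHz, folds to fs − 22 MHz = 13.7 MHz.
9.8 MHz ≤ fs/2 = 17.85 MHz, passes unchanged.
Distinct values: {3.3 MHz, 9.8 MHz, 13.6 MHz, 13.7 MHz} → 4.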